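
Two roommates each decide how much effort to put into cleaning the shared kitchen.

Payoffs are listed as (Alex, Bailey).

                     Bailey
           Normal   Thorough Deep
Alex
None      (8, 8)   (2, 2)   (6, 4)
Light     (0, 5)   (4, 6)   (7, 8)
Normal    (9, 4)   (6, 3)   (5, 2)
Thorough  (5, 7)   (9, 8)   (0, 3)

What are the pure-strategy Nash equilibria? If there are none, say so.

Alex against Normal: payoffs 8, 0, 9, 5 → best response Normal.
Alex against Thorough: payoffs 2, 4, 6, 9 → best response Thorough.
Alex against Deep: payoffs 6, 7, 5, 0 → best response Light.
Bailey against None: payoffs 8, 2, 4 → best response Normal.
Bailey against Light: payoffs 5, 6, 8 → best response Deep.
Bailey against Normal: payoffs 4, 3, 2 → best response Normal.
Bailey against Thorough: payoffs 7, 8, 3 → best response Thorough.
Mutual best responses: (Light, Deep); (Normal, Normal); (Thorough, Thorough).

(Light, Deep), (Normal, Normal), (Thorough, Thorough)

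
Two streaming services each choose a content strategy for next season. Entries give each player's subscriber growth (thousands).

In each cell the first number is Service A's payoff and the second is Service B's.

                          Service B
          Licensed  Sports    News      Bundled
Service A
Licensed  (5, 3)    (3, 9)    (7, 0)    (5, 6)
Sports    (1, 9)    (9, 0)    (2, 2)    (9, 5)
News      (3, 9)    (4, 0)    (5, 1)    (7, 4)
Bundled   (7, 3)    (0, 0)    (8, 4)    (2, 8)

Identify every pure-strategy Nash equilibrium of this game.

For each strategy profile, look for a profitable unilateral deviation.
(Licensed, Licensed): Service A can switch to Bundled (5 → 7). Not NE.
(Licensed, Sports): Service A can switch to Sports (3 → 9). Not NE.
(Licensed, News): Service A can switch to Bundled (7 → 8). Not NE.
(Licensed, Bundled): Service A can switch to Sports (5 → 9). Not NE.
(Sports, Licensed): Service A can switch to Licensed (1 → 5). Not NE.
(Sports, Sports): Service B can switch to Licensed (0 → 9). Not NE.
(The remaining 10 profiles each have a profitable deviation by the same check.)

No pure-strategy Nash equilibrium.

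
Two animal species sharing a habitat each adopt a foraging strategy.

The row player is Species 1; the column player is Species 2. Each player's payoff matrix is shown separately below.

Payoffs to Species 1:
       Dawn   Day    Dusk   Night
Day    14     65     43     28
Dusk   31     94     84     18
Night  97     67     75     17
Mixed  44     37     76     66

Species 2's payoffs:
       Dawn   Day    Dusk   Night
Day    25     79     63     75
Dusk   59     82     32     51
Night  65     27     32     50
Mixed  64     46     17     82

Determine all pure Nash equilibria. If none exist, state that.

Pure-strategy Nash equilibria: (Dusk, Day) and (Night, Dawn) and (Mixed, Night)

Check each profile: it is a Nash equilibrium iff no player can strictly gain by switching unilaterally.
(Day, Dawn): Species 1 can switch to Dusk (14 → 31). Not NE.
(Day, Day): Species 1 can switch to Dusk (65 → 94). Not NE.
(Day, Dusk): Species 1 can switch to Dusk (43 → 84). Not NE.
(Day, Night): Species 1 can switch to Mixed (28 → 66). Not NE.
(Dusk, Dawn): Species 1 can switch to Night (31 → 97). Not NE.
(Dusk, Day): Species 1 gets 94, best alternative 67; Species 2 gets 82, best alternative 59. No profitable deviation — NE.
(Dusk, Dusk): Species 2 can switch to Dawn (32 → 59). Not NE.
(Dusk, Night): Species 1 can switch to Day (18 → 28). Not NE.
(Night, Dawn): Species 1 gets 97, best alternative 44; Species 2 gets 65, best alternative 50. No profitable deviation — NE.
(Night, Day): Species 1 can switch to Dusk (67 → 94). Not NE.
(Mixed, Night): Species 1 gets 66, best alternative 28; Species 2 gets 82, best alternative 64. No profitable deviation — NE.
(The remaining 5 profiles each have a profitable deviation by the same check.)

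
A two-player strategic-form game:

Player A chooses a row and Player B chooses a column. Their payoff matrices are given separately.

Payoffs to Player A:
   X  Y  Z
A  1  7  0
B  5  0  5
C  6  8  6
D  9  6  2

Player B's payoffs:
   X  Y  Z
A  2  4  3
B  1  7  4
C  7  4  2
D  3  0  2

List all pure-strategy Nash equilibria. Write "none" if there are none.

The unique pure-strategy Nash equilibrium is (D, X).

Player A against X: payoffs 1, 5, 6, 9 → best response D.
Player A against Y: payoffs 7, 0, 8, 6 → best response C.
Player A against Z: payoffs 0, 5, 6, 2 → best response C.
Player B against A: payoffs 2, 4, 3 → best response Y.
Player B against B: payoffs 1, 7, 4 → best response Y.
Player B against C: payoffs 7, 4, 2 → best response X.
Player B against D: payoffs 3, 0, 2 → best response X.
Mutual best responses: (D, X).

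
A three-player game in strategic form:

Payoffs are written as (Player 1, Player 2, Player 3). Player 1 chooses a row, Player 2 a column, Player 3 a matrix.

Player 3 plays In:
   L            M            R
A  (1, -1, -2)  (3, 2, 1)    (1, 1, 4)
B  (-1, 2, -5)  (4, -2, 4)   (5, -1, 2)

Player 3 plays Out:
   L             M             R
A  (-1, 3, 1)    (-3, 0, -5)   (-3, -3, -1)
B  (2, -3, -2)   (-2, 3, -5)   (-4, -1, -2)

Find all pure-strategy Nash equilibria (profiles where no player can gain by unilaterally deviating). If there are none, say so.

No pure-strategy Nash equilibrium.

For each player, find the best response to each opponent profile; mutual best responses are the pure NE.
Player 1 against (L, In): payoffs 1, -1 → best response A.
Player 1 against (L, Out): payoffs -1, 2 → best response B.
Player 1 against (M, In): payoffs 3, 4 → best response B.
Player 1 against (M, Out): payoffs -3, -2 → best response B.
Player 1 against (R, In): payoffs 1, 5 → best response B.
Player 1 against (R, Out): payoffs -3, -4 → best response A.
Player 2 against (A, In): payoffs -1, 2, 1 → best response M.
Player 2 against (A, Out): payoffs 3, 0, -3 → best response L.
Player 2 against (B, In): payoffs 2, -2, -1 → best response L.
Player 2 against (B, Out): payoffs -3, 3, -1 → best response M.
Player 3 against (A, L): payoffs -2, 1 → best response Out.
Player 3 against (A, M): payoffs 1, -5 → best response In.
Player 3 against (A, R): payoffs 4, -1 → best response In.
Player 3 against (B, L): payoffs -5, -2 → best response Out.
Player 3 against (B, M): payoffs 4, -5 → best response In.
Player 3 against (B, R): payoffs 2, -2 → best response In.
No profile is a mutual best response for all players.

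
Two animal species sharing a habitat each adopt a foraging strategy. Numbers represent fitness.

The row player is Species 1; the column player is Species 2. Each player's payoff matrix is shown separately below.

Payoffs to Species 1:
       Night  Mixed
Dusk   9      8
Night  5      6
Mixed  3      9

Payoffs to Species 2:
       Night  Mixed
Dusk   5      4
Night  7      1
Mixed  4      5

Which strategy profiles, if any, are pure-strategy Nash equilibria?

Pure-strategy Nash equilibria: (Dusk, Night), (Mixed, Mixed)

(Dusk, Night): Species 1 gets 9, best alternative 5; Species 2 gets 5, best alternative 4. No profitable deviation — NE.
(Dusk, Mixed): Species 1 can switch to Mixed (8 → 9). Not NE.
(Night, Night): Species 1 can switch to Dusk (5 → 9). Not NE.
(Night, Mixed): Species 1 can switch to Dusk (6 → 8). Not NE.
(Mixed, Night): Species 1 can switch to Dusk (3 → 9). Not NE.
(Mixed, Mixed): Species 1 gets 9, best alternative 8; Species 2 gets 5, best alternative 4. No profitable deviation — NE.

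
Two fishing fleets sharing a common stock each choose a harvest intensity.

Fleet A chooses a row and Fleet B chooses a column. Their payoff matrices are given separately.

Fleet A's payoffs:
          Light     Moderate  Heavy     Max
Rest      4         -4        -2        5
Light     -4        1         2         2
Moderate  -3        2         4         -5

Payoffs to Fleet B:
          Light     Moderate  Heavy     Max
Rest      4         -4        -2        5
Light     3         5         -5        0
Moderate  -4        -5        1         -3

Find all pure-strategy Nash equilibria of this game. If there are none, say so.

The pure Nash equilibria are (Rest, Max) and (Moderate, Heavy).

For each strategy profile, look for a profitable unilateral deviation.
(Rest, Light): Fleet B can switch to Max (4 → 5). Not NE.
(Rest, Moderate): Fleet A can switch to Light (-4 → 1). Not NE.
(Rest, Heavy): Fleet A can switch to Light (-2 → 2). Not NE.
(Rest, Max): Fleet A gets 5, best alternative 2; Fleet B gets 5, best alternative 4. No profitable deviation — NE.
(Light, Light): Fleet A can switch to Rest (-4 → 4). Not NE.
(Light, Moderate): Fleet A can switch to Moderate (1 → 2). Not NE.
(Light, Heavy): Fleet A can switch to Moderate (2 → 4). Not NE.
(Light, Max): Fleet A can switch to Rest (2 → 5). Not NE.
(Moderate, Light): Fleet A can switch to Rest (-3 → 4). Not NE.
(Moderate, Moderate): Fleet B can switch to Light (-5 → -4). Not NE.
(Moderate, Heavy): Fleet A gets 4, best alternative 2; Fleet B gets 1, best alternative -3. No profitable deviation — NE.
(Moderate, Max): Fleet A can switch to Rest (-5 → 5). Not NE.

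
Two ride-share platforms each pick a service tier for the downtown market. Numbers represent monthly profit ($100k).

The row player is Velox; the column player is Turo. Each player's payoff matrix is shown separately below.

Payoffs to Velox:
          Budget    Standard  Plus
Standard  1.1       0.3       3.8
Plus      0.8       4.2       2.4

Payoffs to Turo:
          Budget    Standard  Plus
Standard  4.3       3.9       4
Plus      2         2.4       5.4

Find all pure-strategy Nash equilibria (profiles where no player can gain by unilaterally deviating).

For each player, find the best response to each opponent profile; mutual best responses are the pure NE.
Velox against Budget: payoffs 1.1, 0.8 → best response Standard.
Velox against Standard: payoffs 0.3, 4.2 → best response Plus.
Velox against Plus: payoffs 3.8, 2.4 → best response Standard.
Turo against Standard: payoffs 4.3, 3.9, 4 → best response Budget.
Turo against Plus: payoffs 2, 2.4, 5.4 → best response Plus.
Mutual best responses: (Standard, Budget).

The unique pure-strategy Nash equilibrium is (Standard, Budget).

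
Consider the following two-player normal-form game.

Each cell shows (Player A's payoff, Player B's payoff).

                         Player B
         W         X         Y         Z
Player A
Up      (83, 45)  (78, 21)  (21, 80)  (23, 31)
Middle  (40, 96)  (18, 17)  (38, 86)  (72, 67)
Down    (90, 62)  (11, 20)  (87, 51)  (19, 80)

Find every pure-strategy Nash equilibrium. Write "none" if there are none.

Player A against W: payoffs 83, 40, 90 → best response Down.
Player A against X: payoffs 78, 18, 11 → best response Up.
Player A against Y: payoffs 21, 38, 87 → best response Down.
Player A against Z: payoffs 23, 72, 19 → best response Middle.
Player B against Up: payoffs 45, 21, 80, 31 → best response Y.
Player B against Middle: payoffs 96, 17, 86, 67 → best response W.
Player B against Down: payoffs 62, 20, 51, 80 → best response Z.
No profile is a mutual best response for all players.

This game has no pure Nash equilibrium.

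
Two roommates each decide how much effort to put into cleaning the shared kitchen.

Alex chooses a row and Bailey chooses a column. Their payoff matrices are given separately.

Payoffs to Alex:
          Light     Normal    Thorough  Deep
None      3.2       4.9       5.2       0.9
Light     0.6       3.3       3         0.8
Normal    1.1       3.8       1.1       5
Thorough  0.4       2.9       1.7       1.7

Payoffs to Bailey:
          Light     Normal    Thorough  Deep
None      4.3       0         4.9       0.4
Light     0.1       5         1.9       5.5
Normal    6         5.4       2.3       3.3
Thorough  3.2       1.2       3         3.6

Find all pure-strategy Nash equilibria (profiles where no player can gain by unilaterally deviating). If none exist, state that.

(None, Thorough)

(None, Light): Bailey can switch to Thorough (4.3 → 4.9). Not NE.
(None, Normal): Bailey can switch to Light (0 → 4.3). Not NE.
(None, Thorough): Alex gets 5.2, best alternative 3; Bailey gets 4.9, best alternative 4.3. No profitable deviation — NE.
(None, Deep): Alex can switch to Normal (0.9 → 5). Not NE.
(Light, Light): Alex can switch to None (0.6 → 3.2). Not NE.
(Light, Normal): Alex can switch to None (3.3 → 4.9). Not NE.
(Light, Thorough): Alex can switch to None (3 → 5.2). Not NE.
(The remaining 9 profiles each have a profitable deviation by the same check.)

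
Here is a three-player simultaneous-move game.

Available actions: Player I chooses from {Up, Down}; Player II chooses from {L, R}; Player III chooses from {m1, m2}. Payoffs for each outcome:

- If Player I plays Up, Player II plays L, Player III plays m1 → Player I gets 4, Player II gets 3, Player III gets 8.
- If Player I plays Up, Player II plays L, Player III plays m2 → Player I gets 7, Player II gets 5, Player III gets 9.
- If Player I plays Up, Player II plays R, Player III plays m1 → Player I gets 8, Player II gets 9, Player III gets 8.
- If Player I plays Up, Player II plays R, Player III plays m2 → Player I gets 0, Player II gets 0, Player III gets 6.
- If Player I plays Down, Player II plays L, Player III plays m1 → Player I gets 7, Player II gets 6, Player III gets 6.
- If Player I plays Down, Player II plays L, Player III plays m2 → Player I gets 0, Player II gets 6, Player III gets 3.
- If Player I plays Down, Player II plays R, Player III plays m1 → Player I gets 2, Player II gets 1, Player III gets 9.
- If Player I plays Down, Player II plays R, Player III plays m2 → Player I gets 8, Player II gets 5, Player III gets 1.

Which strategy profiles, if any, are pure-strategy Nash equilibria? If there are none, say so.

Check each profile: it is a Nash equilibrium iff no player can strictly gain by switching unilaterally.
(Up, L, m1): Player I can switch to Down (4 → 7). Not NE.
(Up, L, m2): Player I gets 7, best alternative 0; Player II gets 5, best alternative 0; Player III gets 9, best alternative 8. No profitable deviation — NE.
(Up, R, m1): Player I gets 8, best alternative 2; Player II gets 9, best alternative 3; Player III gets 8, best alternative 6. No profitable deviation — NE.
(Up, R, m2): Player I can switch to Down (0 → 8). Not NE.
(Down, L, m1): Player I gets 7, best alternative 4; Player II gets 6, best alternative 1; Player III gets 6, best alternative 3. No profitable deviation — NE.
(Down, L, m2): Player I can switch to Up (0 → 7). Not NE.
(Down, R, m1): Player I can switch to Up (2 → 8). Not NE.
(Down, R, m2): Player II can switch to L (5 → 6). Not NE.

Pure-strategy Nash equilibria: (Up, L, m2); (Up, R, m1); (Down, L, m1)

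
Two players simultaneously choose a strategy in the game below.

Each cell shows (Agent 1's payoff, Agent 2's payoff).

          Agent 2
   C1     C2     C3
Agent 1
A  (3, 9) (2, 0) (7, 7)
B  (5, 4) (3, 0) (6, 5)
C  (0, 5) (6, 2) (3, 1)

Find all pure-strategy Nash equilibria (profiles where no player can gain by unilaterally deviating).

Agent 1 against C1: payoffs 3, 5, 0 → best response B.
Agent 1 against C2: payoffs 2, 3, 6 → best response C.
Agent 1 against C3: payoffs 7, 6, 3 → best response A.
Agent 2 against A: payoffs 9, 0, 7 → best response C1.
Agent 2 against B: payoffs 4, 0, 5 → best response C3.
Agent 2 against C: payoffs 5, 2, 1 → best response C1.
No profile is a mutual best response for all players.

This game has no pure Nash equilibrium.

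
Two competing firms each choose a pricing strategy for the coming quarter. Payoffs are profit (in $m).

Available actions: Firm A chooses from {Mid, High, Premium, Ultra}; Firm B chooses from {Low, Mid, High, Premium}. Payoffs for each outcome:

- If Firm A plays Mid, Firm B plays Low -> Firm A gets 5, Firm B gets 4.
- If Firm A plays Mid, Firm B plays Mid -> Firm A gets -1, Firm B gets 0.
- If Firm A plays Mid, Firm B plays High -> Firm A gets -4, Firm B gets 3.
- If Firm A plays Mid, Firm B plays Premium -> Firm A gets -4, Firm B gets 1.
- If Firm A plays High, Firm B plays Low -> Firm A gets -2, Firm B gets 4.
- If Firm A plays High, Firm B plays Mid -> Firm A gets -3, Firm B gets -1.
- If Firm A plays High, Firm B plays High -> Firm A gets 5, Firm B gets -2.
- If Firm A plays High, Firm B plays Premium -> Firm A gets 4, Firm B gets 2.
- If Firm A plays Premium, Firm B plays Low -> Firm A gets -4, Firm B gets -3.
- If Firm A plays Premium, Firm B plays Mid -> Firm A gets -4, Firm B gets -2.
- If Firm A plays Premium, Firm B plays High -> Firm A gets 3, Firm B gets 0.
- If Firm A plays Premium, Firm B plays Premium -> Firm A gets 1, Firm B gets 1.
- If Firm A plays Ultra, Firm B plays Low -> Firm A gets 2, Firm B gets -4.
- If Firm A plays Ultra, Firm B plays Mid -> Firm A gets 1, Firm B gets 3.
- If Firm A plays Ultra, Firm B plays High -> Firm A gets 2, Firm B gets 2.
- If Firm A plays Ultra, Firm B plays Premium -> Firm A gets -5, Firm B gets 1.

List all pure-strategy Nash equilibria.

The pure Nash equilibria are (Mid, Low) and (Ultra, Mid).

For each strategy profile, look for a profitable unilateral deviation.
(Mid, Low): Firm A gets 5, best alternative 2; Firm B gets 4, best alternative 3. No profitable deviation — NE.
(Mid, Mid): Firm A can switch to Ultra (-1 → 1). Not NE.
(Mid, High): Firm A can switch to High (-4 → 5). Not NE.
(Mid, Premium): Firm A can switch to High (-4 → 4). Not NE.
(High, Low): Firm A can switch to Mid (-2 → 5). Not NE.
(High, Mid): Firm A can switch to Mid (-3 → -1). Not NE.
(High, High): Firm B can switch to Low (-2 → 4). Not NE.
(High, Premium): Firm B can switch to Low (2 → 4). Not NE.
(Premium, Low): Firm A can switch to Mid (-4 → 5). Not NE.
(Premium, Mid): Firm A can switch to Mid (-4 → -1). Not NE.
(Premium, High): Firm A can switch to High (3 → 5). Not NE.
(Premium, Premium): Firm A can switch to High (1 → 4). Not NE.
(Ultra, Low): Firm A can switch to Mid (2 → 5). Not NE.
(Ultra, Mid): Firm A gets 1, best alternative -1; Firm B gets 3, best alternative 2. No profitable deviation — NE.
(The remaining 2 profiles each have a profitable deviation by the same check.)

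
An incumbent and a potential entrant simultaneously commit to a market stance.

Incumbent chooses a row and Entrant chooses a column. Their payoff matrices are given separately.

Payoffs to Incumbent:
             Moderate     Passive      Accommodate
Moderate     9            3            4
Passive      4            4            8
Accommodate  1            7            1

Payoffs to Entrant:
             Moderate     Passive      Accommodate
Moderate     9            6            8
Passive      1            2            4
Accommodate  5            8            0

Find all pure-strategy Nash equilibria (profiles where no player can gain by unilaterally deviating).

(Moderate, Moderate); (Passive, Accommodate); (Accommodate, Passive)

Check each profile: it is a Nash equilibrium iff no player can strictly gain by switching unilaterally.
(Moderate, Moderate): Incumbent gets 9, best alternative 4; Entrant gets 9, best alternative 8. No profitable deviation — NE.
(Moderate, Passive): Incumbent can switch to Passive (3 → 4). Not NE.
(Moderate, Accommodate): Incumbent can switch to Passive (4 → 8). Not NE.
(Passive, Moderate): Incumbent can switch to Moderate (4 → 9). Not NE.
(Passive, Passive): Incumbent can switch to Accommodate (4 → 7). Not NE.
(Passive, Accommodate): Incumbent gets 8, best alternative 4; Entrant gets 4, best alternative 2. No profitable deviation — NE.
(Accommodate, Moderate): Incumbent can switch to Moderate (1 → 9). Not NE.
(Accommodate, Passive): Incumbent gets 7, best alternative 4; Entrant gets 8, best alternative 5. No profitable deviation — NE.
(Accommodate, Accommodate): Incumbent can switch to Moderate (1 → 4). Not NE.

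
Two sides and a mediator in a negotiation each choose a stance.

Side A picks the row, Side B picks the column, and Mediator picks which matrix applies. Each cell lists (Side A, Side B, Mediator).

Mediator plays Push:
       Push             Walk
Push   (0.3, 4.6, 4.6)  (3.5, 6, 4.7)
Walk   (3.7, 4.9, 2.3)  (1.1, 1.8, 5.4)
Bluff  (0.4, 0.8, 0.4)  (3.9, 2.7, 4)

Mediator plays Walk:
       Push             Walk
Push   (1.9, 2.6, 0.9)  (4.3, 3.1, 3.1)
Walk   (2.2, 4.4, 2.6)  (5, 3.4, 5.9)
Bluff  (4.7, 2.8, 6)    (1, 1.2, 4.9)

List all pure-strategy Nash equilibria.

For each player, find the best response to each opponent profile; mutual best responses are the pure NE.
Side A against (Push, Push): payoffs 0.3, 3.7, 0.4 → best response Walk.
Side A against (Push, Walk): payoffs 1.9, 2.2, 4.7 → best response Bluff.
Side A against (Walk, Push): payoffs 3.5, 1.1, 3.9 → best response Bluff.
Side A against (Walk, Walk): payoffs 4.3, 5, 1 → best response Walk.
Side B against (Push, Push): payoffs 4.6, 6 → best response Walk.
Side B against (Push, Walk): payoffs 2.6, 3.1 → best response Walk.
Side B against (Walk, Push): payoffs 4.9, 1.8 → best response Push.
Side B against (Walk, Walk): payoffs 4.4, 3.4 → best response Push.
Side B against (Bluff, Push): payoffs 0.8, 2.7 → best response Walk.
Side B against (Bluff, Walk): payoffs 2.8, 1.2 → best response Push.
Mediator against (Push, Push): payoffs 4.6, 0.9 → best response Push.
Mediator against (Push, Walk): payoffs 4.7, 3.1 → best response Push.
Mediator against (Walk, Push): payoffs 2.3, 2.6 → best response Walk.
Mediator against (Walk, Walk): payoffs 5.4, 5.9 → best response Walk.
Mediator against (Bluff, Push): payoffs 0.4, 6 → best response Walk.
Mediator against (Bluff, Walk): payoffs 4, 4.9 → best response Walk.
Mutual best responses: (Bluff, Push, Walk).

The unique pure-strategy Nash equilibrium is (Bluff, Push, Walk).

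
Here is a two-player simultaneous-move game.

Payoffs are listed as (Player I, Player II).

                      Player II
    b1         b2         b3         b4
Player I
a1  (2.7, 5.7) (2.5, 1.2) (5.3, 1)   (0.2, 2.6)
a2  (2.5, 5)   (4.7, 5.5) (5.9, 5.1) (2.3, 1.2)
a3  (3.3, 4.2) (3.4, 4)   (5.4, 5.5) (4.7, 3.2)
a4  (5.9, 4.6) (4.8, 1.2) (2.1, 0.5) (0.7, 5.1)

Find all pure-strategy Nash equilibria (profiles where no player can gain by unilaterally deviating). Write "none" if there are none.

Player I against b1: payoffs 2.7, 2.5, 3.3, 5.9 → best response a4.
Player I against b2: payoffs 2.5, 4.7, 3.4, 4.8 → best response a4.
Player I against b3: payoffs 5.3, 5.9, 5.4, 2.1 → best response a2.
Player I against b4: payoffs 0.2, 2.3, 4.7, 0.7 → best response a3.
Player II against a1: payoffs 5.7, 1.2, 1, 2.6 → best response b1.
Player II against a2: payoffs 5, 5.5, 5.1, 1.2 → best response b2.
Player II against a3: payoffs 4.2, 4, 5.5, 3.2 → best response b3.
Player II against a4: payoffs 4.6, 1.2, 0.5, 5.1 → best response b4.
No profile is a mutual best response for all players.

This game has no pure Nash equilibrium.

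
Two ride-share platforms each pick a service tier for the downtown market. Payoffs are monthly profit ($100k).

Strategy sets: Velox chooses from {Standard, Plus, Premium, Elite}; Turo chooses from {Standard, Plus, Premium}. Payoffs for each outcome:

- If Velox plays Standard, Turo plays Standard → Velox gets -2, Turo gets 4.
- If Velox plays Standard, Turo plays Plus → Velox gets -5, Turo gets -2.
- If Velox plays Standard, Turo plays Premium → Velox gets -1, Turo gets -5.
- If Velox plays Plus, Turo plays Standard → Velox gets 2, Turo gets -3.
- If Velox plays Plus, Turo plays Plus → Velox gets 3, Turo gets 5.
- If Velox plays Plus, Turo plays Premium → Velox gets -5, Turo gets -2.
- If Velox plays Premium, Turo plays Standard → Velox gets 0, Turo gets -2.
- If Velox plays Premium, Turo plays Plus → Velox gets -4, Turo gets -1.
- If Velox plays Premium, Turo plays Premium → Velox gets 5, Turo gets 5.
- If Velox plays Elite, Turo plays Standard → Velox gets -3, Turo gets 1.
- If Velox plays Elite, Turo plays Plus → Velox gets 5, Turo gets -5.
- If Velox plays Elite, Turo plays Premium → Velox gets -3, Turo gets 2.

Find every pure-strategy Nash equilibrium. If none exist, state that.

(Premium, Premium)

Velox against Standard: payoffs -2, 2, 0, -3 → best response Plus.
Velox against Plus: payoffs -5, 3, -4, 5 → best response Elite.
Velox against Premium: payoffs -1, -5, 5, -3 → best response Premium.
Turo against Standard: payoffs 4, -2, -5 → best response Standard.
Turo against Plus: payoffs -3, 5, -2 → best response Plus.
Turo against Premium: payoffs -2, -1, 5 → best response Premium.
Turo against Elite: payoffs 1, -5, 2 → best response Premium.
Mutual best responses: (Premium, Premium).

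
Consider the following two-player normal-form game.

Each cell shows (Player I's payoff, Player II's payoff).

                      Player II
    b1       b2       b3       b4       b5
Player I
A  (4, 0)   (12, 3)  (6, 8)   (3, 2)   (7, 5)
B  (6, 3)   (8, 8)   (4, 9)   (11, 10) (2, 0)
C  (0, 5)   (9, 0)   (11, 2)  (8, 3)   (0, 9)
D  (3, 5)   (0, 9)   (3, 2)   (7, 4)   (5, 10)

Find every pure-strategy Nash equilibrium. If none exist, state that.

(B, b4)

Player I against b1: payoffs 4, 6, 0, 3 → best response B.
Player I against b2: payoffs 12, 8, 9, 0 → best response A.
Player I against b3: payoffs 6, 4, 11, 3 → best response C.
Player I against b4: payoffs 3, 11, 8, 7 → best response B.
Player I against b5: payoffs 7, 2, 0, 5 → best response A.
Player II against A: payoffs 0, 3, 8, 2, 5 → best response b3.
Player II against B: payoffs 3, 8, 9, 10, 0 → best response b4.
Player II against C: payoffs 5, 0, 2, 3, 9 → best response b5.
Player II against D: payoffs 5, 9, 2, 4, 10 → best response b5.
Mutual best responses: (B, b4).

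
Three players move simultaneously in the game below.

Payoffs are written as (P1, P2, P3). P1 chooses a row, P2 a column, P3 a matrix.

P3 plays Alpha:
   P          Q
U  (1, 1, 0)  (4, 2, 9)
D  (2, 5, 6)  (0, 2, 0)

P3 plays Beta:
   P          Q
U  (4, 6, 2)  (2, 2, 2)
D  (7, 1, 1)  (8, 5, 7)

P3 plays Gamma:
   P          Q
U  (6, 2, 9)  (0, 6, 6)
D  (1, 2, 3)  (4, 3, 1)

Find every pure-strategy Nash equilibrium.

The pure Nash equilibria are (U, Q, Alpha), (D, P, Alpha), (D, Q, Beta).

(U, P, Alpha): P1 can switch to D (1 → 2). Not NE.
(U, P, Beta): P1 can switch to D (4 → 7). Not NE.
(U, P, Gamma): P2 can switch to Q (2 → 6). Not NE.
(U, Q, Alpha): P1 gets 4, best alternative 0; P2 gets 2, best alternative 1; P3 gets 9, best alternative 6. No profitable deviation — NE.
(U, Q, Beta): P1 can switch to D (2 → 8). Not NE.
(U, Q, Gamma): P1 can switch to D (0 → 4). Not NE.
(D, P, Alpha): P1 gets 2, best alternative 1; P2 gets 5, best alternative 2; P3 gets 6, best alternative 3. No profitable deviation — NE.
(D, P, Beta): P2 can switch to Q (1 → 5). Not NE.
(D, P, Gamma): P1 can switch to U (1 → 6). Not NE.
(D, Q, Alpha): P1 can switch to U (0 → 4). Not NE.
(D, Q, Beta): P1 gets 8, best alternative 2; P2 gets 5, best alternative 1; P3 gets 7, best alternative 1. No profitable deviation — NE.
(D, Q, Gamma): P3 can switch to Beta (1 → 7). Not NE.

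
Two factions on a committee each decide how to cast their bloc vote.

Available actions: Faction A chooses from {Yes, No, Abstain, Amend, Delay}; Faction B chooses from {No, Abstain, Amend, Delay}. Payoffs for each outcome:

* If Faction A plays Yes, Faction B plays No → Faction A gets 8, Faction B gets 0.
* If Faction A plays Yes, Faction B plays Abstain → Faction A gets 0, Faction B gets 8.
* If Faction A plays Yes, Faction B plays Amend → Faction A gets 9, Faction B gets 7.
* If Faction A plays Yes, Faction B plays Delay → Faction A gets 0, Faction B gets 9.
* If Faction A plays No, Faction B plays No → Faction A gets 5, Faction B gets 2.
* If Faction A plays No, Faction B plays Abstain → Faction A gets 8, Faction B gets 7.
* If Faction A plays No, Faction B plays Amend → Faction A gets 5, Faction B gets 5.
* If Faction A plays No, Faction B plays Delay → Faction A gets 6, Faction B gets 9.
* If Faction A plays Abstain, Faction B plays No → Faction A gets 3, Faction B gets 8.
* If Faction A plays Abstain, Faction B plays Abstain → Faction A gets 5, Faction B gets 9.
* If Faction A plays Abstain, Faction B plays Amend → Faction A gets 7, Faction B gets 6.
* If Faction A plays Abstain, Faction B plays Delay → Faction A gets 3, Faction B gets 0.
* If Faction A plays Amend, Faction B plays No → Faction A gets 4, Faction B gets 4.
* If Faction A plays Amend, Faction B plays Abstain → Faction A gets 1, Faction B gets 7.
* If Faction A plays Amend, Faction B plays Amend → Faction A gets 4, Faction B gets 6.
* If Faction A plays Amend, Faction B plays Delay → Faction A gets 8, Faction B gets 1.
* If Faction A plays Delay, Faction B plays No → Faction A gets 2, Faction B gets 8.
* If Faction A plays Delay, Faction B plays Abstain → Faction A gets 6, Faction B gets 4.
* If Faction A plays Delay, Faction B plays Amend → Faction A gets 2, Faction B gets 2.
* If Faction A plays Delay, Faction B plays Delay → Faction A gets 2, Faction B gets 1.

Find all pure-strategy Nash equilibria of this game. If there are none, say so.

(Yes, No): Faction B can switch to Abstain (0 → 8). Not NE.
(Yes, Abstain): Faction A can switch to No (0 → 8). Not NE.
(Yes, Amend): Faction B can switch to Abstain (7 → 8). Not NE.
(Yes, Delay): Faction A can switch to No (0 → 6). Not NE.
(No, No): Faction A can switch to Yes (5 → 8). Not NE.
(No, Abstain): Faction B can switch to Delay (7 → 9). Not NE.
(No, Amend): Faction A can switch to Yes (5 → 9). Not NE.
(No, Delay): Faction A can switch to Amend (6 → 8). Not NE.
(Abstain, No): Faction A can switch to Yes (3 → 8). Not NE.
(Abstain, Abstain): Faction A can switch to No (5 → 8). Not NE.
(The remaining 10 profiles each have a profitable deviation by the same check.)

No pure-strategy Nash equilibrium.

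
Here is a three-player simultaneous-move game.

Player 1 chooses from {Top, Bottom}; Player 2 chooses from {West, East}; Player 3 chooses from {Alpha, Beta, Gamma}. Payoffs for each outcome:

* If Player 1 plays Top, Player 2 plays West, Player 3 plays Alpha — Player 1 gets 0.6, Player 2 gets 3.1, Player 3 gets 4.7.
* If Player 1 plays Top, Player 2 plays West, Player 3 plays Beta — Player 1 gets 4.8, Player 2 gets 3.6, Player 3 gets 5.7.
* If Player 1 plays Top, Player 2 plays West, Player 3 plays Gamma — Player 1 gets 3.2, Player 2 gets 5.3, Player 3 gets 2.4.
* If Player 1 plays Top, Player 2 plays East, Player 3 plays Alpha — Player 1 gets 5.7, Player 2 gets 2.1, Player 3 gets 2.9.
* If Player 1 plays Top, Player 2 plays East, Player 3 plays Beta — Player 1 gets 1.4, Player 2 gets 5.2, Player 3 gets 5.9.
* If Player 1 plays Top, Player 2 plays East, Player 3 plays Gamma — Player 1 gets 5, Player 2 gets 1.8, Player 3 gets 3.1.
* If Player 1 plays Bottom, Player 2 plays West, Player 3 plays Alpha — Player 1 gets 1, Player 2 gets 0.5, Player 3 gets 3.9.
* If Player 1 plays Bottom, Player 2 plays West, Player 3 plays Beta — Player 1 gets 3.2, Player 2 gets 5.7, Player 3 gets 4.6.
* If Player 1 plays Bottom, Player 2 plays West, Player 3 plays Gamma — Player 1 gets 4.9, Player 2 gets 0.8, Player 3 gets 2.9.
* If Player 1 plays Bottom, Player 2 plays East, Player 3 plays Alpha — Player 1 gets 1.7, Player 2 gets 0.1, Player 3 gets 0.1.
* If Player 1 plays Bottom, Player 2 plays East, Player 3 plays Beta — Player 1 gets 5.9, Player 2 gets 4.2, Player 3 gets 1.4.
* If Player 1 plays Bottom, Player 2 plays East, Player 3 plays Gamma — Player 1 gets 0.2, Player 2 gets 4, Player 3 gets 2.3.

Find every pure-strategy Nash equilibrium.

For each strategy profile, look for a profitable unilateral deviation.
(Top, West, Alpha): Player 1 can switch to Bottom (0.6 → 1). Not NE.
(Top, West, Beta): Player 2 can switch to East (3.6 → 5.2). Not NE.
(Top, West, Gamma): Player 1 can switch to Bottom (3.2 → 4.9). Not NE.
(Top, East, Alpha): Player 2 can switch to West (2.1 → 3.1). Not NE.
(Top, East, Beta): Player 1 can switch to Bottom (1.4 → 5.9). Not NE.
(Top, East, Gamma): Player 2 can switch to West (1.8 → 5.3). Not NE.
(Bottom, West, Alpha): Player 3 can switch to Beta (3.9 → 4.6). Not NE.
(Bottom, West, Beta): Player 1 can switch to Top (3.2 → 4.8). Not NE.
(Bottom, West, Gamma): Player 2 can switch to East (0.8 → 4). Not NE.
(Bottom, East, Alpha): Player 1 can switch to Top (1.7 → 5.7). Not NE.
(Bottom, East, Beta): Player 2 can switch to West (4.2 → 5.7). Not NE.
(Bottom, East, Gamma): Player 1 can switch to Top (0.2 → 5). Not NE.

There is no pure-strategy Nash equilibrium.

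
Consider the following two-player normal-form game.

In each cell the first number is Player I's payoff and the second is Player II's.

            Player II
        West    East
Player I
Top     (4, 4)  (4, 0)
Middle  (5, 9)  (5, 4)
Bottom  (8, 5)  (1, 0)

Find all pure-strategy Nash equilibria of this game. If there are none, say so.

For each player, find the best response to each opponent profile; mutual best responses are the pure NE.
Player I against West: payoffs 4, 5, 8 → best response Bottom.
Player I against East: payoffs 4, 5, 1 → best response Middle.
Player II against Top: payoffs 4, 0 → best response West.
Player II against Middle: payoffs 9, 4 → best response West.
Player II against Bottom: payoffs 5, 0 → best response West.
Mutual best responses: (Bottom, West).

(Bottom, West)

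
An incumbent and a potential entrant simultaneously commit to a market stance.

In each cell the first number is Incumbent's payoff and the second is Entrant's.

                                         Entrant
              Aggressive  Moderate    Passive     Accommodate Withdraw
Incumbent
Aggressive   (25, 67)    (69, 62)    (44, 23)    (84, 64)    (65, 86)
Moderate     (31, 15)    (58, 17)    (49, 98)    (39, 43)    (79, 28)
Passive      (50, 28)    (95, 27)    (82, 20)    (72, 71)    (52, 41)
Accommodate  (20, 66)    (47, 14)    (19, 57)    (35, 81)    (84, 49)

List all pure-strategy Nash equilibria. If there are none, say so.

(Aggressive, Aggressive): Incumbent can switch to Moderate (25 → 31). Not NE.
(Aggressive, Moderate): Incumbent can switch to Passive (69 → 95). Not NE.
(Aggressive, Passive): Incumbent can switch to Moderate (44 → 49). Not NE.
(Aggressive, Accommodate): Entrant can switch to Aggressive (64 → 67). Not NE.
(Aggressive, Withdraw): Incumbent can switch to Moderate (65 → 79). Not NE.
(Moderate, Aggressive): Incumbent can switch to Passive (31 → 50). Not NE.
(Moderate, Moderate): Incumbent can switch to Aggressive (58 → 69). Not NE.
(Moderate, Passive): Incumbent can switch to Passive (49 → 82). Not NE.
(The remaining 12 profiles each have a profitable deviation by the same check.)

There is no pure-strategy Nash equilibrium.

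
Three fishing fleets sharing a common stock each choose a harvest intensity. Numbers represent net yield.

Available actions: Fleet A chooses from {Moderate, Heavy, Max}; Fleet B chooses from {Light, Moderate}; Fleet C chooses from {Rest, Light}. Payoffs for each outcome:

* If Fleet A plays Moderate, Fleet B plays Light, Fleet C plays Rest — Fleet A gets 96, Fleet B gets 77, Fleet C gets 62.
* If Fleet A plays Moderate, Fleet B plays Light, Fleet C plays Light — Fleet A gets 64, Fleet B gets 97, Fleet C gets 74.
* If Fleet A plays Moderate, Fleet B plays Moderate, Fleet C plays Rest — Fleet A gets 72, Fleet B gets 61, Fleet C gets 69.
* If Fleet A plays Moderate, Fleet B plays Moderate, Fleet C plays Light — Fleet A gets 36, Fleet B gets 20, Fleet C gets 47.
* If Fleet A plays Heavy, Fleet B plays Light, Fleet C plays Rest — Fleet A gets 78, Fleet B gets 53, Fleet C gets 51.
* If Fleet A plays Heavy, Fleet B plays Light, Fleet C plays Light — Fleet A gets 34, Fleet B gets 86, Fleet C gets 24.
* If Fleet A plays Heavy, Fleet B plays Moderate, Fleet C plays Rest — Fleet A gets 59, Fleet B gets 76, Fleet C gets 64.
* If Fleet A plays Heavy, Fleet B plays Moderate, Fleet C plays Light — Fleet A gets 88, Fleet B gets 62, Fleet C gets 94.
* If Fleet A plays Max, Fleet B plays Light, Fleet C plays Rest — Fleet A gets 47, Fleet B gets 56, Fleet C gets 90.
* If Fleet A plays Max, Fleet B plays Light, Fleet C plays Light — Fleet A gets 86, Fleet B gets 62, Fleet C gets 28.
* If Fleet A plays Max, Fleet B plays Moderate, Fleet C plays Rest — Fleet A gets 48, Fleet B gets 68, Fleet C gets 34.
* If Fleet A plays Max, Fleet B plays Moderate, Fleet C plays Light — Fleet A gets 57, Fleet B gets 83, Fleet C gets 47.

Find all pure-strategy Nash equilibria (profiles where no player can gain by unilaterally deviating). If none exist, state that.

(Moderate, Light, Rest): Fleet C can switch to Light (62 → 74). Not NE.
(Moderate, Light, Light): Fleet A can switch to Max (64 → 86). Not NE.
(Moderate, Moderate, Rest): Fleet B can switch to Light (61 → 77). Not NE.
(Moderate, Moderate, Light): Fleet A can switch to Heavy (36 → 88). Not NE.
(Heavy, Light, Rest): Fleet A can switch to Moderate (78 → 96). Not NE.
(Heavy, Light, Light): Fleet A can switch to Moderate (34 → 64). Not NE.
(Heavy, Moderate, Rest): Fleet A can switch to Moderate (59 → 72). Not NE.
(Heavy, Moderate, Light): Fleet B can switch to Light (62 → 86). Not NE.
(Max, Light, Rest): Fleet A can switch to Moderate (47 → 96). Not NE.
(Max, Light, Light): Fleet B can switch to Moderate (62 → 83). Not NE.
(Max, Moderate, Rest): Fleet A can switch to Moderate (48 → 72). Not NE.
(Max, Moderate, Light): Fleet A can switch to Heavy (57 → 88). Not NE.

No pure-strategy Nash equilibrium.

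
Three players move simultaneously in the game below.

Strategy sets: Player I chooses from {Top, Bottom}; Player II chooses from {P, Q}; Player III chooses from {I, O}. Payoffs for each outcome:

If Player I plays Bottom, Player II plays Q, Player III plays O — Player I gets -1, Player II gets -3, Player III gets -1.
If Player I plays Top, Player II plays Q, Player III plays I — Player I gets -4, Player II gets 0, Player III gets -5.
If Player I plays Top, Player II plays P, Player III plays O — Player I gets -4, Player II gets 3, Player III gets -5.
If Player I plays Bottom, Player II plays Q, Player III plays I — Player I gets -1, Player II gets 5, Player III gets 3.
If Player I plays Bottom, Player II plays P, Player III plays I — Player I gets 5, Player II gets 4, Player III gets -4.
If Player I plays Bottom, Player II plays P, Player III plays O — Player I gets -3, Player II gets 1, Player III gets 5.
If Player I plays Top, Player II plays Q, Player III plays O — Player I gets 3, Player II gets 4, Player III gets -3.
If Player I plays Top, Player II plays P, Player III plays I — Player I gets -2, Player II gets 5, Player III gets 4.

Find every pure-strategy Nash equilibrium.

Player I against (P, I): payoffs -2, 5 → best response Bottom.
Player I against (P, O): payoffs -4, -3 → best response Bottom.
Player I against (Q, I): payoffs -4, -1 → best response Bottom.
Player I against (Q, O): payoffs 3, -1 → best response Top.
Player II against (Top, I): payoffs 5, 0 → best response P.
Player II against (Top, O): payoffs 3, 4 → best response Q.
Player II against (Bottom, I): payoffs 4, 5 → best response Q.
Player II against (Bottom, O): payoffs 1, -3 → best response P.
Player III against (Top, P): payoffs 4, -5 → best response I.
Player III against (Top, Q): payoffs -5, -3 → best response O.
Player III against (Bottom, P): payoffs -4, 5 → best response O.
Player III against (Bottom, Q): payoffs 3, -1 → best response I.
Mutual best responses: (Top, Q, O); (Bottom, P, O); (Bottom, Q, I).

The pure Nash equilibria are (Top, Q, O), (Bottom, P, O), (Bottom, Q, I).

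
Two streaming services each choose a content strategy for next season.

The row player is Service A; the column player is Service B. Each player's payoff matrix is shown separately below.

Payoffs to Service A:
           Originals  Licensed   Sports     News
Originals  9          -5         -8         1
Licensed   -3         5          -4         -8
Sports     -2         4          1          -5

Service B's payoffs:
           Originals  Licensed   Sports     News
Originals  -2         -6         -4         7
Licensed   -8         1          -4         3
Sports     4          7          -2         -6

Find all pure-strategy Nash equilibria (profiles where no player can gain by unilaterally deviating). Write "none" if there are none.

The unique pure-strategy Nash equilibrium is (Originals, News).

For each strategy profile, look for a profitable unilateral deviation.
(Originals, Originals): Service B can switch to News (-2 → 7). Not NE.
(Originals, Licensed): Service A can switch to Licensed (-5 → 5). Not NE.
(Originals, Sports): Service A can switch to Licensed (-8 → -4). Not NE.
(Originals, News): Service A gets 1, best alternative -5; Service B gets 7, best alternative -2. No profitable deviation — NE.
(Licensed, Originals): Service A can switch to Originals (-3 → 9). Not NE.
(Licensed, Licensed): Service B can switch to News (1 → 3). Not NE.
(Licensed, Sports): Service A can switch to Sports (-4 → 1). Not NE.
(Licensed, News): Service A can switch to Originals (-8 → 1). Not NE.
(Sports, Originals): Service A can switch to Originals (-2 → 9). Not NE.
(The remaining 3 profiles each have a profitable deviation by the same check.)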